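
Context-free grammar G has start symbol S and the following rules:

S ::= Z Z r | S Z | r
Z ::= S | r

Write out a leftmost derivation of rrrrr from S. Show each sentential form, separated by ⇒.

S ⇒ SZ   [S ::= S Z]
SZ ⇒ SZZ   [S ::= S Z]
SZZ ⇒ rZZ   [S ::= r]
rZZ ⇒ rrZ   [Z ::= r]
rrZ ⇒ rrS   [Z ::= S]
rrS ⇒ rrZZr   [S ::= Z Z r]
rrZZr ⇒ rrrZr   [Z ::= r]
rrrZr ⇒ rrrrr   [Z ::= r]

S ⇒ SZ ⇒ SZZ ⇒ rZZ ⇒ rrZ ⇒ rrS ⇒ rrZZr ⇒ rrrZr ⇒ rrrrr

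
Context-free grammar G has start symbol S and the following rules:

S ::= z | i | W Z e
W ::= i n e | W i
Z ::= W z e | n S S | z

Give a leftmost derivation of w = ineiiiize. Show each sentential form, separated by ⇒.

S ⇒ WZe   [S ::= W Z e]
WZe ⇒ WiZe   [W ::= W i]
WiZe ⇒ WiiZe   [W ::= W i]
WiiZe ⇒ WiiiZe   [W ::= W i]
WiiiZe ⇒ WiiiiZe   [W ::= W i]
WiiiiZe ⇒ ineiiiiZe   [W ::= i n e]
ineiiiiZe ⇒ ineiiiize   [Z ::= z]

S ⇒ WZe ⇒ WiZe ⇒ WiiZe ⇒ WiiiZe ⇒ WiiiiZe ⇒ ineiiiiZe ⇒ ineiiiize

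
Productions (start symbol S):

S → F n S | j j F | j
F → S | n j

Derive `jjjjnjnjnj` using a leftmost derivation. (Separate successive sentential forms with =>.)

S=>FnS=>SnS=>FnSnS=>SnSnS=>jjFnSnS=>jjSnSnS=>jjjjFnSnS=>jjjjnjnSnS=>jjjjnjnjnS=>jjjjnjnjnj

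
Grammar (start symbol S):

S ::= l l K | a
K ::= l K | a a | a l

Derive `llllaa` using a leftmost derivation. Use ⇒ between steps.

S⇒llK⇒lllK⇒llllK⇒llllaa

S ⇒ llK   [S ::= l l K]
llK ⇒ lllK   [K ::= l K]
lllK ⇒ llllK   [K ::= l K]
llllK ⇒ llllaa   [K ::= a a]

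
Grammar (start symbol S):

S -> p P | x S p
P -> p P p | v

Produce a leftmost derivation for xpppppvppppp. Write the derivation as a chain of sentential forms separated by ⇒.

S ⇒ xSp   [S -> x S p]
xSp ⇒ xpPp   [S -> p P]
xpPp ⇒ xppPpp   [P -> p P p]
xppPpp ⇒ xpppPppp   [P -> p P p]
xpppPppp ⇒ xppppPpppp   [P -> p P p]
xppppPpppp ⇒ xpppppPppppp   [P -> p P p]
xpppppPppppp ⇒ xpppppvppppp   [P -> v]

S⇒xSp⇒xpPp⇒xppPpp⇒xpppPppp⇒xppppPpppp⇒xpppppPppppp⇒xpppppvppppp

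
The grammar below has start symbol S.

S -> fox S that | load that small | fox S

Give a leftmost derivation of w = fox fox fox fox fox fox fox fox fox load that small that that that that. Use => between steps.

S => fox S that   [S -> fox S that]
fox S that => fox fox S that that   [S -> fox S that]
fox fox S that that => fox fox fox S that that   [S -> fox S]
fox fox fox S that that => fox fox fox fox S that that   [S -> fox S]
fox fox fox fox S that that => fox fox fox fox fox S that that   [S -> fox S]
fox fox fox fox fox S that that => fox fox fox fox fox fox S that that   [S -> fox S]
fox fox fox fox fox fox S that that => fox fox fox fox fox fox fox S that that   [S -> fox S]
fox fox fox fox fox fox fox S that that => fox fox fox fox fox fox fox fox S that that that   [S -> fox S that]
fox fox fox fox fox fox fox fox S that that that => fox fox fox fox fox fox fox fox fox S that that that that   [S -> fox S that]
fox fox fox fox fox fox fox fox fox S that that that that => fox fox fox fox fox fox fox fox fox load that small that that that that   [S -> load that small]

S => fox S that => fox fox S that that => fox fox fox S that that => fox fox fox fox S that that => fox fox fox fox fox S that that => fox fox fox fox fox fox S that that => fox fox fox fox fox fox fox S that that => fox fox fox fox fox fox fox fox S that that that => fox fox fox fox fox fox fox fox fox S that that that that => fox fox fox fox fox fox fox fox fox load that small that that that that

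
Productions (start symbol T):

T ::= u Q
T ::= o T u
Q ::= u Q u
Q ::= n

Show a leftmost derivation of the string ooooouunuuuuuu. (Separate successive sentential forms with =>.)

T => oTu => ooTuu => oooTuuu => ooooTuuuu => oooooTuuuuu => ooooouQuuuuu => ooooouuQuuuuuu => ooooouunuuuuuu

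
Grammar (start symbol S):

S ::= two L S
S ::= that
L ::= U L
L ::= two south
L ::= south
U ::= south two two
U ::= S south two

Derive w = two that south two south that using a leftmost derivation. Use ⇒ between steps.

S ⇒ two L S   [S ::= two L S]
two L S ⇒ two U L S   [L ::= U L]
two U L S ⇒ two S south two L S   [U ::= S south two]
two S south two L S ⇒ two that south two L S   [S ::= that]
two that south two L S ⇒ two that south two south S   [L ::= south]
two that south two south S ⇒ two that south two south that   [S ::= that]

S ⇒ two L S ⇒ two U L S ⇒ two S south two L S ⇒ two that south two L S ⇒ two that south two south S ⇒ two that south two south that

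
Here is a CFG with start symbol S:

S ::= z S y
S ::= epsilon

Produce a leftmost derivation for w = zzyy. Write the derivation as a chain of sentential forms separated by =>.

S => zSy   [S ::= z S y]
zSy => zzSyy   [S ::= z S y]
zzSyy => zzyy   [S ::= epsilon]

S => zSy => zzSyy => zzyy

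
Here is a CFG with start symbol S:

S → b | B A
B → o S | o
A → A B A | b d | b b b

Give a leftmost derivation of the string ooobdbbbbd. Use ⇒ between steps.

S ⇒ BA ⇒ oSA ⇒ oBAA ⇒ ooSAA ⇒ ooBAAA ⇒ oooAAA ⇒ ooobdAA ⇒ ooobdbbbA ⇒ ooobdbbbbd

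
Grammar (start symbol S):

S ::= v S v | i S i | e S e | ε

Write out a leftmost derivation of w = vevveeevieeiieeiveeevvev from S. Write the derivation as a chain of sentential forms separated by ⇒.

S⇒vSv⇒veSev⇒vevSvev⇒vevvSvvev⇒vevveSevvev⇒vevveeSeevvev⇒vevveeeSeeevvev⇒vevveeevSveeevvev⇒vevveeeviSiveeevvev⇒vevveeevieSeiveeevvev⇒vevveeevieeSeeiveeevvev⇒vevveeevieeiSieeiveeevvev⇒vevveeevieeiieeiveeevvev

S ⇒ vSv   [S ::= v S v]
vSv ⇒ veSev   [S ::= e S e]
veSev ⇒ vevSvev   [S ::= v S v]
vevSvev ⇒ vevvSvvev   [S ::= v S v]
vevvSvvev ⇒ vevveSevvev   [S ::= e S e]
vevveSevvev ⇒ vevveeSeevvev   [S ::= e S e]
vevveeSeevvev ⇒ vevveeeSeeevvev   [S ::= e S e]
vevveeeSeeevvev ⇒ vevveeevSveeevvev   [S ::= v S v]
vevveeevSveeevvev ⇒ vevveeeviSiveeevvev   [S ::= i S i]
vevveeeviSiveeevvev ⇒ vevveeevieSeiveeevvev   [S ::= e S e]
vevveeevieSeiveeevvev ⇒ vevveeevieeSeeiveeevvev   [S ::= e S e]
vevveeevieeSeeiveeevvev ⇒ vevveeevieeiSieeiveeevvev   [S ::= i S i]
vevveeevieeiSieeiveeevvev ⇒ vevveeevieeiieeiveeevvev   [S ::= ε]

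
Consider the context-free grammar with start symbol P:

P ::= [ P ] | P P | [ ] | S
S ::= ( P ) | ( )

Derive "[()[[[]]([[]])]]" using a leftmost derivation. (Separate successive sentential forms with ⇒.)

P⇒[P]⇒[PP]⇒[SP]⇒[()P]⇒[()[P]]⇒[()[PP]]⇒[()[[P]P]]⇒[()[[[]]P]]⇒[()[[[]]S]]⇒[()[[[]](P)]]⇒[()[[[]]([P])]]⇒[()[[[]]([[]])]]

P ⇒ [P]   [P ::= [ P ]]
[P] ⇒ [PP]   [P ::= P P]
[PP] ⇒ [SP]   [P ::= S]
[SP] ⇒ [()P]   [S ::= ( )]
[()P] ⇒ [()[P]]   [P ::= [ P ]]
[()[P]] ⇒ [()[PP]]   [P ::= P P]
[()[PP]] ⇒ [()[[P]P]]   [P ::= [ P ]]
[()[[P]P]] ⇒ [()[[[]]P]]   [P ::= [ ]]
[()[[[]]P]] ⇒ [()[[[]]S]]   [P ::= S]
[()[[[]]S]] ⇒ [()[[[]](P)]]   [S ::= ( P )]
[()[[[]](P)]] ⇒ [()[[[]]([P])]]   [P ::= [ P ]]
[()[[[]]([P])]] ⇒ [()[[[]]([[]])]]   [P ::= [ ]]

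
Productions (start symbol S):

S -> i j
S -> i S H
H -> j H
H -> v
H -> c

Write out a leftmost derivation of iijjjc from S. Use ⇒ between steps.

S ⇒ iSH   [S -> i S H]
iSH ⇒ iijH   [S -> i j]
iijH ⇒ iijjH   [H -> j H]
iijjH ⇒ iijjjH   [H -> j H]
iijjjH ⇒ iijjjc   [H -> c]

S ⇒ iSH ⇒ iijH ⇒ iijjH ⇒ iijjjH ⇒ iijjjc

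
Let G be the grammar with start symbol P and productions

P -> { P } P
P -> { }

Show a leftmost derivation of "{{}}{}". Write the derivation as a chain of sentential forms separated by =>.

P => {P}P => {{}}P => {{}}{}

P => {P}P   [P -> { P } P]
{P}P => {{}}P   [P -> { }]
{{}}P => {{}}{}   [P -> { }]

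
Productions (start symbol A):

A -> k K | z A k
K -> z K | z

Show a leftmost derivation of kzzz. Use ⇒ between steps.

A ⇒ kK ⇒ kzK ⇒ kzzK ⇒ kzzz

A ⇒ kK   [A -> k K]
kK ⇒ kzK   [K -> z K]
kzK ⇒ kzzK   [K -> z K]
kzzK ⇒ kzzz   [K -> z]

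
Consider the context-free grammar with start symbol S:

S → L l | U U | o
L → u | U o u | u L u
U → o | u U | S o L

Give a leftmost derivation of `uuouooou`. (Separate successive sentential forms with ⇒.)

S ⇒ UU   [S → U U]
UU ⇒ uUU   [U → u U]
uUU ⇒ uuUU   [U → u U]
uuUU ⇒ uuoU   [U → o]
uuoU ⇒ uuouU   [U → u U]
uuouU ⇒ uuouSoL   [U → S o L]
uuouSoL ⇒ uuouUUoL   [S → U U]
uuouUUoL ⇒ uuouoUoL   [U → o]
uuouoUoL ⇒ uuouoooL   [U → o]
uuouoooL ⇒ uuouooou   [L → u]

S ⇒ UU ⇒ uUU ⇒ uuUU ⇒ uuoU ⇒ uuouU ⇒ uuouSoL ⇒ uuouUUoL ⇒ uuouoUoL ⇒ uuouoooL ⇒ uuouooou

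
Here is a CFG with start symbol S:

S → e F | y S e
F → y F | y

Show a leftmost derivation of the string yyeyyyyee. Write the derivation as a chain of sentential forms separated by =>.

S => ySe   [S → y S e]
ySe => yySee   [S → y S e]
yySee => yyeFee   [S → e F]
yyeFee => yyeyFee   [F → y F]
yyeyFee => yyeyyFee   [F → y F]
yyeyyFee => yyeyyyFee   [F → y F]
yyeyyyFee => yyeyyyyee   [F → y]

S => ySe => yySee => yyeFee => yyeyFee => yyeyyFee => yyeyyyFee => yyeyyyyee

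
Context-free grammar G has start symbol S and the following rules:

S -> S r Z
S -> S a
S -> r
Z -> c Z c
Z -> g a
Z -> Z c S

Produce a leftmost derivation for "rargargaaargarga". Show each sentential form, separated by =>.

S => SrZ   [S -> S r Z]
SrZ => SrZrZ   [S -> S r Z]
SrZrZ => SarZrZ   [S -> S a]
SarZrZ => SaarZrZ   [S -> S a]
SaarZrZ => SrZaarZrZ   [S -> S r Z]
SrZaarZrZ => SrZrZaarZrZ   [S -> S r Z]
SrZrZaarZrZ => SarZrZaarZrZ   [S -> S a]
SarZrZaarZrZ => rarZrZaarZrZ   [S -> r]
rarZrZaarZrZ => rargarZaarZrZ   [Z -> g a]
rargarZaarZrZ => rargargaaarZrZ   [Z -> g a]
rargargaaarZrZ => rargargaaargarZ   [Z -> g a]
rargargaaargarZ => rargargaaargarga   [Z -> g a]

S=>SrZ=>SrZrZ=>SarZrZ=>SaarZrZ=>SrZaarZrZ=>SrZrZaarZrZ=>SarZrZaarZrZ=>rarZrZaarZrZ=>rargarZaarZrZ=>rargargaaarZrZ=>rargargaaargarZ=>rargargaaargarga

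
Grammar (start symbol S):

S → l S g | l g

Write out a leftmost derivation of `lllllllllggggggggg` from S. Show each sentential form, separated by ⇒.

S⇒lSg⇒llSgg⇒lllSggg⇒llllSgggg⇒lllllSggggg⇒llllllSgggggg⇒lllllllSggggggg⇒llllllllSgggggggg⇒lllllllllggggggggg

S ⇒ lSg   [S → l S g]
lSg ⇒ llSgg   [S → l S g]
llSgg ⇒ lllSggg   [S → l S g]
lllSggg ⇒ llllSgggg   [S → l S g]
llllSgggg ⇒ lllllSggggg   [S → l S g]
lllllSggggg ⇒ llllllSgggggg   [S → l S g]
llllllSgggggg ⇒ lllllllSggggggg   [S → l S g]
lllllllSggggggg ⇒ llllllllSgggggggg   [S → l S g]
llllllllSgggggggg ⇒ lllllllllggggggggg   [S → l g]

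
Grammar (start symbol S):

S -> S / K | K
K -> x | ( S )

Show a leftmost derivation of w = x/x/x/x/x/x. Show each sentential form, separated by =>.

S => S/K => S/K/K => S/K/K/K => S/K/K/K/K => S/K/K/K/K/K => K/K/K/K/K/K => x/K/K/K/K/K => x/x/K/K/K/K => x/x/x/K/K/K => x/x/x/x/K/K => x/x/x/x/x/K => x/x/x/x/x/x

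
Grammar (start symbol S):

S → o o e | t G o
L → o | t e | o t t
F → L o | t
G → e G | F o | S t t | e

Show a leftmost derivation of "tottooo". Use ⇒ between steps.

S ⇒ tGo ⇒ tFoo ⇒ tLooo ⇒ tottooo

S ⇒ tGo   [S → t G o]
tGo ⇒ tFoo   [G → F o]
tFoo ⇒ tLooo   [F → L o]
tLooo ⇒ tottooo   [L → o t t]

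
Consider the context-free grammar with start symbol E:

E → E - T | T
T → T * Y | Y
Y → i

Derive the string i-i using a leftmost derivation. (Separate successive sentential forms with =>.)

E => E-T => T-T => Y-T => i-T => i-Y => i-i

E => E-T   [E → E - T]
E-T => T-T   [E → T]
T-T => Y-T   [T → Y]
Y-T => i-T   [Y → i]
i-T => i-Y   [T → Y]
i-Y => i-i   [Y → i]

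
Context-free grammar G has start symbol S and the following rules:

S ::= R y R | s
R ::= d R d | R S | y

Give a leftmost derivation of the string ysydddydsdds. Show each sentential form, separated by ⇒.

S ⇒ RyR ⇒ RSyR ⇒ ySyR ⇒ ysyR ⇒ ysyRS ⇒ ysydRdS ⇒ ysyddRddS ⇒ ysyddRSddS ⇒ ysydddRdSddS ⇒ ysydddydSddS ⇒ ysydddydsddS ⇒ ysydddydsdds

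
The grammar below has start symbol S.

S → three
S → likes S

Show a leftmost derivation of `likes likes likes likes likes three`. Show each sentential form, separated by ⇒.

S ⇒ likes S   [S → likes S]
likes S ⇒ likes likes S   [S → likes S]
likes likes S ⇒ likes likes likes S   [S → likes S]
likes likes likes S ⇒ likes likes likes likes S   [S → likes S]
likes likes likes likes S ⇒ likes likes likes likes likes S   [S → likes S]
likes likes likes likes likes S ⇒ likes likes likes likes likes three   [S → three]

S ⇒ likes S ⇒ likes likes S ⇒ likes likes likes S ⇒ likes likes likes likes S ⇒ likes likes likes likes likes S ⇒ likes likes likes likes likes three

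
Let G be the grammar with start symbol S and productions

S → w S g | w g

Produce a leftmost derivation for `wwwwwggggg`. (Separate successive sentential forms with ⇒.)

S ⇒ wSg ⇒ wwSgg ⇒ wwwSggg ⇒ wwwwSgggg ⇒ wwwwwggggg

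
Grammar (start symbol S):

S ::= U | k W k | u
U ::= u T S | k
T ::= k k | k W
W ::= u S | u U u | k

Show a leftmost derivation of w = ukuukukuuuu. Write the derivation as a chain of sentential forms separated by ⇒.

S ⇒ U ⇒ uTS ⇒ ukWS ⇒ ukuUuS ⇒ ukuuTSuS ⇒ ukuukWSuS ⇒ ukuukuUuSuS ⇒ ukuukukuSuS ⇒ ukuukukuuuS ⇒ ukuukukuuuu

S ⇒ U   [S ::= U]
U ⇒ uTS   [U ::= u T S]
uTS ⇒ ukWS   [T ::= k W]
ukWS ⇒ ukuUuS   [W ::= u U u]
ukuUuS ⇒ ukuuTSuS   [U ::= u T S]
ukuuTSuS ⇒ ukuukWSuS   [T ::= k W]
ukuukWSuS ⇒ ukuukuUuSuS   [W ::= u U u]
ukuukuUuSuS ⇒ ukuukukuSuS   [U ::= k]
ukuukukuSuS ⇒ ukuukukuuuS   [S ::= u]
ukuukukuuuS ⇒ ukuukukuuuu   [S ::= u]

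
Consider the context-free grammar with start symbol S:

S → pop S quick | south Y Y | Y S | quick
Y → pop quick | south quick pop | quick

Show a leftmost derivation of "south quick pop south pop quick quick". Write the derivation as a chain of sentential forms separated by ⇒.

S ⇒ Y S ⇒ south quick pop S ⇒ south quick pop south Y Y ⇒ south quick pop south pop quick Y ⇒ south quick pop south pop quick quick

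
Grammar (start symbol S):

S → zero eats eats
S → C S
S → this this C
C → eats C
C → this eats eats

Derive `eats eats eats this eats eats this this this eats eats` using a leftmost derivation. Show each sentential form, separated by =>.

S => C S   [S → C S]
C S => eats C S   [C → eats C]
eats C S => eats eats C S   [C → eats C]
eats eats C S => eats eats eats C S   [C → eats C]
eats eats eats C S => eats eats eats this eats eats S   [C → this eats eats]
eats eats eats this eats eats S => eats eats eats this eats eats this this C   [S → this this C]
eats eats eats this eats eats this this C => eats eats eats this eats eats this this this eats eats   [C → this eats eats]

S => C S => eats C S => eats eats C S => eats eats eats C S => eats eats eats this eats eats S => eats eats eats this eats eats this this C => eats eats eats this eats eats this this this eats eats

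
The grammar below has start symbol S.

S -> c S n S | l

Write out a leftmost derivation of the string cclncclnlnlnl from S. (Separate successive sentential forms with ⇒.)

S ⇒ cSnS ⇒ ccSnSnS ⇒ cclnSnS ⇒ cclncSnSnS ⇒ cclnccSnSnSnS ⇒ cclncclnSnSnS ⇒ cclncclnlnSnS ⇒ cclncclnlnlnS ⇒ cclncclnlnlnl

S ⇒ cSnS   [S -> c S n S]
cSnS ⇒ ccSnSnS   [S -> c S n S]
ccSnSnS ⇒ cclnSnS   [S -> l]
cclnSnS ⇒ cclncSnSnS   [S -> c S n S]
cclncSnSnS ⇒ cclnccSnSnSnS   [S -> c S n S]
cclnccSnSnSnS ⇒ cclncclnSnSnS   [S -> l]
cclncclnSnSnS ⇒ cclncclnlnSnS   [S -> l]
cclncclnlnSnS ⇒ cclncclnlnlnS   [S -> l]
cclncclnlnlnS ⇒ cclncclnlnlnl   [S -> l]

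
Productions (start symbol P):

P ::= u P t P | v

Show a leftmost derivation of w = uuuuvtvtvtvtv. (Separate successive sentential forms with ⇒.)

P ⇒ uPtP ⇒ uuPtPtP ⇒ uuuPtPtPtP ⇒ uuuuPtPtPtPtP ⇒ uuuuvtPtPtPtP ⇒ uuuuvtvtPtPtP ⇒ uuuuvtvtvtPtP ⇒ uuuuvtvtvtvtP ⇒ uuuuvtvtvtvtv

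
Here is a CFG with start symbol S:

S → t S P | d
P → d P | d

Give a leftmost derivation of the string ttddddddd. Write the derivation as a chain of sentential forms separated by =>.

S => tSP => ttSPP => ttdPP => ttddPP => ttdddPP => ttddddPP => ttdddddP => ttddddddP => ttddddddd

S => tSP   [S → t S P]
tSP => ttSPP   [S → t S P]
ttSPP => ttdPP   [S → d]
ttdPP => ttddPP   [P → d P]
ttddPP => ttdddPP   [P → d P]
ttdddPP => ttddddPP   [P → d P]
ttddddPP => ttdddddP   [P → d]
ttdddddP => ttddddddP   [P → d P]
ttddddddP => ttddddddd   [P → d]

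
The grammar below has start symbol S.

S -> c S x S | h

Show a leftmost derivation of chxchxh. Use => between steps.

S => cSxS   [S -> c S x S]
cSxS => chxS   [S -> h]
chxS => chxcSxS   [S -> c S x S]
chxcSxS => chxchxS   [S -> h]
chxchxS => chxchxh   [S -> h]

S=>cSxS=>chxS=>chxcSxS=>chxchxS=>chxchxh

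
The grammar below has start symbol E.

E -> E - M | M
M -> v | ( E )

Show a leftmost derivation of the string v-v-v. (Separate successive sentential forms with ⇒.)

E ⇒ E-M   [E -> E - M]
E-M ⇒ E-M-M   [E -> E - M]
E-M-M ⇒ M-M-M   [E -> M]
M-M-M ⇒ v-M-M   [M -> v]
v-M-M ⇒ v-v-M   [M -> v]
v-v-M ⇒ v-v-v   [M -> v]

E ⇒ E-M ⇒ E-M-M ⇒ M-M-M ⇒ v-M-M ⇒ v-v-M ⇒ v-v-v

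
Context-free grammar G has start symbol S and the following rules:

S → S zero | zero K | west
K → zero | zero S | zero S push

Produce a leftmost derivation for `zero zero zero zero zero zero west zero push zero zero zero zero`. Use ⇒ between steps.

S ⇒ S zero ⇒ S zero zero ⇒ S zero zero zero ⇒ S zero zero zero zero ⇒ zero K zero zero zero zero ⇒ zero zero S zero zero zero zero ⇒ zero zero zero K zero zero zero zero ⇒ zero zero zero zero S zero zero zero zero ⇒ zero zero zero zero zero K zero zero zero zero ⇒ zero zero zero zero zero zero S push zero zero zero zero ⇒ zero zero zero zero zero zero S zero push zero zero zero zero ⇒ zero zero zero zero zero zero west zero push zero zero zero zero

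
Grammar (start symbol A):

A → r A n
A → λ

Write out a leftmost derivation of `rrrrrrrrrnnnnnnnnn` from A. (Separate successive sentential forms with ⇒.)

A⇒rAn⇒rrAnn⇒rrrAnnn⇒rrrrAnnnn⇒rrrrrAnnnnn⇒rrrrrrAnnnnnn⇒rrrrrrrAnnnnnnn⇒rrrrrrrrAnnnnnnnn⇒rrrrrrrrrAnnnnnnnnn⇒rrrrrrrrrnnnnnnnnn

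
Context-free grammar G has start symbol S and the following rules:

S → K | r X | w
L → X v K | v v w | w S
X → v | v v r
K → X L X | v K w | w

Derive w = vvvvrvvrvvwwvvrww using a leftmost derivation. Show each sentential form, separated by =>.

S=>K=>vKw=>vvKww=>vvXLXww=>vvvvrLXww=>vvvvrXvKXww=>vvvvrvvrvKXww=>vvvvrvvrvvKwXww=>vvvvrvvrvvwwXww=>vvvvrvvrvvwwvvrww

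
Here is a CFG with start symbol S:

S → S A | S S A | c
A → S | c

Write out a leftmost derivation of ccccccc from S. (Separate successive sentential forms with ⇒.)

S⇒SSA⇒SSASA⇒SSASASA⇒cSASASA⇒ccASASA⇒cccSASA⇒ccccASA⇒cccccSA⇒ccccccA⇒ccccccc

S ⇒ SSA   [S → S S A]
SSA ⇒ SSASA   [S → S S A]
SSASA ⇒ SSASASA   [S → S S A]
SSASASA ⇒ cSASASA   [S → c]
cSASASA ⇒ ccASASA   [S → c]
ccASASA ⇒ cccSASA   [A → c]
cccSASA ⇒ ccccASA   [S → c]
ccccASA ⇒ cccccSA   [A → c]
cccccSA ⇒ ccccccA   [S → c]
ccccccA ⇒ ccccccc   [A → c]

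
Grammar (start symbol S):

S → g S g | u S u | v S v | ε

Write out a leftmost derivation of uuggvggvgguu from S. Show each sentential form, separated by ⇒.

S ⇒ uSu   [S → u S u]
uSu ⇒ uuSuu   [S → u S u]
uuSuu ⇒ uugSguu   [S → g S g]
uugSguu ⇒ uuggSgguu   [S → g S g]
uuggSgguu ⇒ uuggvSvgguu   [S → v S v]
uuggvSvgguu ⇒ uuggvgSgvgguu   [S → g S g]
uuggvgSgvgguu ⇒ uuggvggvgguu   [S → ε]

S ⇒ uSu ⇒ uuSuu ⇒ uugSguu ⇒ uuggSgguu ⇒ uuggvSvgguu ⇒ uuggvgSgvgguu ⇒ uuggvggvgguu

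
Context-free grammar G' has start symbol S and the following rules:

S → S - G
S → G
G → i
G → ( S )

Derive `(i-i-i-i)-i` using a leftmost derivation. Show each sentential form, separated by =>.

S=>S-G=>G-G=>(S)-G=>(S-G)-G=>(S-G-G)-G=>(S-G-G-G)-G=>(G-G-G-G)-G=>(i-G-G-G)-G=>(i-i-G-G)-G=>(i-i-i-G)-G=>(i-i-i-i)-G=>(i-i-i-i)-i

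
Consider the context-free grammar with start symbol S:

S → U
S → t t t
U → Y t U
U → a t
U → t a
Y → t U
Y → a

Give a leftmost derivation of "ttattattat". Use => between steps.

S=>U=>YtU=>tUtU=>tYtUtU=>ttUtUtU=>ttattUtU=>ttattattU=>ttattattat

S => U   [S → U]
U => YtU   [U → Y t U]
YtU => tUtU   [Y → t U]
tUtU => tYtUtU   [U → Y t U]
tYtUtU => ttUtUtU   [Y → t U]
ttUtUtU => ttattUtU   [U → a t]
ttattUtU => ttattattU   [U → a t]
ttattattU => ttattattat   [U → a t]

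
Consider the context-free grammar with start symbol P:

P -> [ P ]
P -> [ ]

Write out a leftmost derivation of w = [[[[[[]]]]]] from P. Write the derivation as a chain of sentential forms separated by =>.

P=>[P]=>[[P]]=>[[[P]]]=>[[[[P]]]]=>[[[[[P]]]]]=>[[[[[[]]]]]]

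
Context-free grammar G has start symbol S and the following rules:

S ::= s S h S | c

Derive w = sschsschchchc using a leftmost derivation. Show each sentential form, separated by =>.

S => sShS => ssShShS => sschShS => sschsShShS => sschssShShShS => sschsschShShS => sschsschchShS => sschsschchchS => sschsschchchc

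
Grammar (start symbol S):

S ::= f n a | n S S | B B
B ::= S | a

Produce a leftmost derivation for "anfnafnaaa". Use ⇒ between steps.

S ⇒ BB ⇒ SB ⇒ BBB ⇒ aBB ⇒ aSB ⇒ aBBB ⇒ aSBB ⇒ anSSBB ⇒ anfnaSBB ⇒ anfnafnaBB ⇒ anfnafnaaB ⇒ anfnafnaaa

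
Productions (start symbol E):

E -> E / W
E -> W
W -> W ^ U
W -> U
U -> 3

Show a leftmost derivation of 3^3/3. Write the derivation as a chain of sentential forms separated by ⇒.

E ⇒ E/W   [E -> E / W]
E/W ⇒ W/W   [E -> W]
W/W ⇒ W^U/W   [W -> W ^ U]
W^U/W ⇒ U^U/W   [W -> U]
U^U/W ⇒ 3^U/W   [U -> 3]
3^U/W ⇒ 3^3/W   [U -> 3]
3^3/W ⇒ 3^3/U   [W -> U]
3^3/U ⇒ 3^3/3   [U -> 3]

E ⇒ E/W ⇒ W/W ⇒ W^U/W ⇒ U^U/W ⇒ 3^U/W ⇒ 3^3/W ⇒ 3^3/U ⇒ 3^3/3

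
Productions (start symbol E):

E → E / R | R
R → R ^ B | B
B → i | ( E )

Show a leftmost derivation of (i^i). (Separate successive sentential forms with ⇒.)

E⇒R⇒B⇒(E)⇒(R)⇒(R^B)⇒(B^B)⇒(i^B)⇒(i^i)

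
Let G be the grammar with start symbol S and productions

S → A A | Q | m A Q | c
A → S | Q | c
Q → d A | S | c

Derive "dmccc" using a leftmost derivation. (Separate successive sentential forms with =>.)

S => AA => QA => dAA => dSA => dmAQA => dmQQA => dmSQA => dmcQA => dmccA => dmccS => dmccc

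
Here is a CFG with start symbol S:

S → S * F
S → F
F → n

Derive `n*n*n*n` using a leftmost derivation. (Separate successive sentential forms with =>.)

S => S*F => S*F*F => S*F*F*F => F*F*F*F => n*F*F*F => n*n*F*F => n*n*n*F => n*n*n*n

S => S*F   [S → S * F]
S*F => S*F*F   [S → S * F]
S*F*F => S*F*F*F   [S → S * F]
S*F*F*F => F*F*F*F   [S → F]
F*F*F*F => n*F*F*F   [F → n]
n*F*F*F => n*n*F*F   [F → n]
n*n*F*F => n*n*n*F   [F → n]
n*n*n*F => n*n*n*n   [F → n]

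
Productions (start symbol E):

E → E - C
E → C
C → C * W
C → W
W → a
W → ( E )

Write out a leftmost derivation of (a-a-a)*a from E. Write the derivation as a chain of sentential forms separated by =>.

E => C => C*W => W*W => (E)*W => (E-C)*W => (E-C-C)*W => (C-C-C)*W => (W-C-C)*W => (a-C-C)*W => (a-W-C)*W => (a-a-C)*W => (a-a-W)*W => (a-a-a)*W => (a-a-a)*a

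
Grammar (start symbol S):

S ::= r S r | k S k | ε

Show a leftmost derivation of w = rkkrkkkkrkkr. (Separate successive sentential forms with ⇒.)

S ⇒ rSr ⇒ rkSkr ⇒ rkkSkkr ⇒ rkkrSrkkr ⇒ rkkrkSkrkkr ⇒ rkkrkkSkkrkkr ⇒ rkkrkkkkrkkr

S ⇒ rSr   [S ::= r S r]
rSr ⇒ rkSkr   [S ::= k S k]
rkSkr ⇒ rkkSkkr   [S ::= k S k]
rkkSkkr ⇒ rkkrSrkkr   [S ::= r S r]
rkkrSrkkr ⇒ rkkrkSkrkkr   [S ::= k S k]
rkkrkSkrkkr ⇒ rkkrkkSkkrkkr   [S ::= k S k]
rkkrkkSkkrkkr ⇒ rkkrkkkkrkkr   [S ::= ε]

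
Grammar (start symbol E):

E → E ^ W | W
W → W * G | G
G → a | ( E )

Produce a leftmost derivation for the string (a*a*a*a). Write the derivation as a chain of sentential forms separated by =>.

E => W => G => (E) => (W) => (W*G) => (W*G*G) => (W*G*G*G) => (G*G*G*G) => (a*G*G*G) => (a*a*G*G) => (a*a*a*G) => (a*a*a*a)

E => W   [E → W]
W => G   [W → G]
G => (E)   [G → ( E )]
(E) => (W)   [E → W]
(W) => (W*G)   [W → W * G]
(W*G) => (W*G*G)   [W → W * G]
(W*G*G) => (W*G*G*G)   [W → W * G]
(W*G*G*G) => (G*G*G*G)   [W → G]
(G*G*G*G) => (a*G*G*G)   [G → a]
(a*G*G*G) => (a*a*G*G)   [G → a]
(a*a*G*G) => (a*a*a*G)   [G → a]
(a*a*a*G) => (a*a*a*a)   [G → a]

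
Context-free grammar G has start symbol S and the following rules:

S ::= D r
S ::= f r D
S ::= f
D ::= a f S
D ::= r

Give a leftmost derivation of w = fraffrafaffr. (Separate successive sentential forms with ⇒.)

S ⇒ frD ⇒ frafS ⇒ fraffrD ⇒ fraffrafS ⇒ fraffrafDr ⇒ fraffrafafSr ⇒ fraffrafaffr

S ⇒ frD   [S ::= f r D]
frD ⇒ frafS   [D ::= a f S]
frafS ⇒ fraffrD   [S ::= f r D]
fraffrD ⇒ fraffrafS   [D ::= a f S]
fraffrafS ⇒ fraffrafDr   [S ::= D r]
fraffrafDr ⇒ fraffrafafSr   [D ::= a f S]
fraffrafafSr ⇒ fraffrafaffr   [S ::= f]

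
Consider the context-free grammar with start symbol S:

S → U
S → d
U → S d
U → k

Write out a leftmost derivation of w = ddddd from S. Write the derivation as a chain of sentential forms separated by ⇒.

S ⇒ U   [S → U]
U ⇒ Sd   [U → S d]
Sd ⇒ Ud   [S → U]
Ud ⇒ Sdd   [U → S d]
Sdd ⇒ Udd   [S → U]
Udd ⇒ Sddd   [U → S d]
Sddd ⇒ Uddd   [S → U]
Uddd ⇒ Sdddd   [U → S d]
Sdddd ⇒ ddddd   [S → d]

S⇒U⇒Sd⇒Ud⇒Sdd⇒Udd⇒Sddd⇒Uddd⇒Sdddd⇒ddddd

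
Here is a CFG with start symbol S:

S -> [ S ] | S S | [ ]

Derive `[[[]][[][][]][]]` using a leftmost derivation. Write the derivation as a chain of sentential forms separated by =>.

S => [S] => [SS] => [SSS] => [[S]SS] => [[[]]SS] => [[[]][S]S] => [[[]][SS]S] => [[[]][SSS]S] => [[[]][[]SS]S] => [[[]][[][]S]S] => [[[]][[][][]]S] => [[[]][[][][]][]]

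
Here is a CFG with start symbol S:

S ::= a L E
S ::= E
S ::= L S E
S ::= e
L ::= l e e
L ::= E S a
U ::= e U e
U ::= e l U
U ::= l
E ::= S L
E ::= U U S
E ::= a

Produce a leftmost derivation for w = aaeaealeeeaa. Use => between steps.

S => aLE => aESaE => aSLSaE => aLSELSaE => aESaSELSaE => aaSaSELSaE => aaeaSELSaE => aaeaeELSaE => aaeaeaLSaE => aaeaealeeSaE => aaeaealeeeaE => aaeaealeeeaa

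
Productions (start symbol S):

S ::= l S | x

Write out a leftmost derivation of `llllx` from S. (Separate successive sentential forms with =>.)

S => lS   [S ::= l S]
lS => llS   [S ::= l S]
llS => lllS   [S ::= l S]
lllS => llllS   [S ::= l S]
llllS => llllx   [S ::= x]

S=>lS=>llS=>lllS=>llllS=>llllx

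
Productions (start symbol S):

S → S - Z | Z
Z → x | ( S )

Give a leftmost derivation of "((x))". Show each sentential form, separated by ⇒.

S ⇒ Z ⇒ (S) ⇒ (Z) ⇒ ((S)) ⇒ ((Z)) ⇒ ((x))

S ⇒ Z   [S → Z]
Z ⇒ (S)   [Z → ( S )]
(S) ⇒ (Z)   [S → Z]
(Z) ⇒ ((S))   [Z → ( S )]
((S)) ⇒ ((Z))   [S → Z]
((Z)) ⇒ ((x))   [Z → x]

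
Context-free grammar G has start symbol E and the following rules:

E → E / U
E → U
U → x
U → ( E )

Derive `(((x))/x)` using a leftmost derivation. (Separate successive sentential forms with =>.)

E => U => (E) => (E/U) => (U/U) => ((E)/U) => ((U)/U) => (((E))/U) => (((U))/U) => (((x))/U) => (((x))/x)

E => U   [E → U]
U => (E)   [U → ( E )]
(E) => (E/U)   [E → E / U]
(E/U) => (U/U)   [E → U]
(U/U) => ((E)/U)   [U → ( E )]
((E)/U) => ((U)/U)   [E → U]
((U)/U) => (((E))/U)   [U → ( E )]
(((E))/U) => (((U))/U)   [E → U]
(((U))/U) => (((x))/U)   [U → x]
(((x))/U) => (((x))/x)   [U → x]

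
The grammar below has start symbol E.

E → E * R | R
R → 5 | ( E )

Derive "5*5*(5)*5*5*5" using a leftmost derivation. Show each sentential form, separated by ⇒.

E ⇒ E*R ⇒ E*R*R ⇒ E*R*R*R ⇒ E*R*R*R*R ⇒ E*R*R*R*R*R ⇒ R*R*R*R*R*R ⇒ 5*R*R*R*R*R ⇒ 5*5*R*R*R*R ⇒ 5*5*(E)*R*R*R ⇒ 5*5*(R)*R*R*R ⇒ 5*5*(5)*R*R*R ⇒ 5*5*(5)*5*R*R ⇒ 5*5*(5)*5*5*R ⇒ 5*5*(5)*5*5*5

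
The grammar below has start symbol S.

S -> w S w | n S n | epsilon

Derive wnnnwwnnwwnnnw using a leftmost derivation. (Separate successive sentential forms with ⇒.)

S ⇒ wSw ⇒ wnSnw ⇒ wnnSnnw ⇒ wnnnSnnnw ⇒ wnnnwSwnnnw ⇒ wnnnwwSwwnnnw ⇒ wnnnwwnSnwwnnnw ⇒ wnnnwwnnwwnnnw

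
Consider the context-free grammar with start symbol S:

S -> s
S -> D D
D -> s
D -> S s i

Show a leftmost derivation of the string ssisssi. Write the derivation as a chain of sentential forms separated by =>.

S => DD => SsiD => ssiD => ssiSsi => ssiDDsi => ssisDsi => ssisssi

S => DD   [S -> D D]
DD => SsiD   [D -> S s i]
SsiD => ssiD   [S -> s]
ssiD => ssiSsi   [D -> S s i]
ssiSsi => ssiDDsi   [S -> D D]
ssiDDsi => ssisDsi   [D -> s]
ssisDsi => ssisssi   [D -> s]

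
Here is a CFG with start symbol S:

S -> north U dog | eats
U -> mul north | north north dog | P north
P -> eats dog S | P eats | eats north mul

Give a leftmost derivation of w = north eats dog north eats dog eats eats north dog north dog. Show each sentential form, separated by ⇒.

S ⇒ north U dog   [S -> north U dog]
north U dog ⇒ north P north dog   [U -> P north]
north P north dog ⇒ north eats dog S north dog   [P -> eats dog S]
north eats dog S north dog ⇒ north eats dog north U dog north dog   [S -> north U dog]
north eats dog north U dog north dog ⇒ north eats dog north P north dog north dog   [U -> P north]
north eats dog north P north dog north dog ⇒ north eats dog north P eats north dog north dog   [P -> P eats]
north eats dog north P eats north dog north dog ⇒ north eats dog north eats dog S eats north dog north dog   [P -> eats dog S]
north eats dog north eats dog S eats north dog north dog ⇒ north eats dog north eats dog eats eats north dog north dog   [S -> eats]

S ⇒ north U dog ⇒ north P north dog ⇒ north eats dog S north dog ⇒ north eats dog north U dog north dog ⇒ north eats dog north P north dog north dog ⇒ north eats dog north P eats north dog north dog ⇒ north eats dog north eats dog S eats north dog north dog ⇒ north eats dog north eats dog eats eats north dog north dog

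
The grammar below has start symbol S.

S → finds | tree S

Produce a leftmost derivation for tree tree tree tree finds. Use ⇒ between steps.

S ⇒ tree S ⇒ tree tree S ⇒ tree tree tree S ⇒ tree tree tree tree S ⇒ tree tree tree tree finds

S ⇒ tree S   [S → tree S]
tree S ⇒ tree tree S   [S → tree S]
tree tree S ⇒ tree tree tree S   [S → tree S]
tree tree tree S ⇒ tree tree tree tree S   [S → tree S]
tree tree tree tree S ⇒ tree tree tree tree finds   [S → finds]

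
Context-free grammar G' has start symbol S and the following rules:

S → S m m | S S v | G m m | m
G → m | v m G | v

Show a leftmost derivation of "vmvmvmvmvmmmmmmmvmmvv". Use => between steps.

S => SSv => SSvSv => GmmSvSv => vmGmmSvSv => vmvmGmmSvSv => vmvmvmGmmSvSv => vmvmvmvmGmmSvSv => vmvmvmvmvmGmmSvSv => vmvmvmvmvmmmmSvSv => vmvmvmvmvmmmmGmmvSv => vmvmvmvmvmmmmmmmvSv => vmvmvmvmvmmmmmmmvSSvv => vmvmvmvmvmmmmmmmvmSvv => vmvmvmvmvmmmmmmmvmmvv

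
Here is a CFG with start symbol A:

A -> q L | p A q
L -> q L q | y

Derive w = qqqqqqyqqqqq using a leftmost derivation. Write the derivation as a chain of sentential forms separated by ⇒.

A ⇒ qL ⇒ qqLq ⇒ qqqLqq ⇒ qqqqLqqq ⇒ qqqqqLqqqq ⇒ qqqqqqLqqqqq ⇒ qqqqqqyqqqqq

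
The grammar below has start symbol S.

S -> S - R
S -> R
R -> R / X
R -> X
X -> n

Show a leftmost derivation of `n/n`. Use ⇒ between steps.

S ⇒ R ⇒ R/X ⇒ X/X ⇒ n/X ⇒ n/n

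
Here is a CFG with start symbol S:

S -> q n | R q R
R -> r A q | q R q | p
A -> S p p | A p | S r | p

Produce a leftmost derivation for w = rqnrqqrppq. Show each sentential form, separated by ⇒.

S ⇒ RqR ⇒ rAqqR ⇒ rSrqqR ⇒ rqnrqqR ⇒ rqnrqqrAq ⇒ rqnrqqrApq ⇒ rqnrqqrppq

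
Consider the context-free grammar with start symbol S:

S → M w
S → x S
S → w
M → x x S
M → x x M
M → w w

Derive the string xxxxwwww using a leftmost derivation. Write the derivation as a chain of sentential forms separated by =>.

S => Mw   [S → M w]
Mw => xxSw   [M → x x S]
xxSw => xxxSw   [S → x S]
xxxSw => xxxxSw   [S → x S]
xxxxSw => xxxxMww   [S → M w]
xxxxMww => xxxxwwww   [M → w w]

S=>Mw=>xxSw=>xxxSw=>xxxxSw=>xxxxMww=>xxxxwwww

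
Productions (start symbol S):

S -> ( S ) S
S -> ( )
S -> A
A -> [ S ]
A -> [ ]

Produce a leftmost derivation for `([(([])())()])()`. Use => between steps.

S => (S)S   [S -> ( S ) S]
(S)S => (A)S   [S -> A]
(A)S => ([S])S   [A -> [ S ]]
([S])S => ([(S)S])S   [S -> ( S ) S]
([(S)S])S => ([((S)S)S])S   [S -> ( S ) S]
([((S)S)S])S => ([((A)S)S])S   [S -> A]
([((A)S)S])S => ([(([])S)S])S   [A -> [ ]]
([(([])S)S])S => ([(([])())S])S   [S -> ( )]
([(([])())S])S => ([(([])())()])S   [S -> ( )]
([(([])())()])S => ([(([])())()])()   [S -> ( )]

S=>(S)S=>(A)S=>([S])S=>([(S)S])S=>([((S)S)S])S=>([((A)S)S])S=>([(([])S)S])S=>([(([])())S])S=>([(([])())()])S=>([(([])())()])()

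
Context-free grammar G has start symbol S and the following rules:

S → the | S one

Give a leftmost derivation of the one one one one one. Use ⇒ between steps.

S ⇒ S one   [S → S one]
S one ⇒ S one one   [S → S one]
S one one ⇒ S one one one   [S → S one]
S one one one ⇒ S one one one one   [S → S one]
S one one one one ⇒ S one one one one one   [S → S one]
S one one one one one ⇒ the one one one one one   [S → the]

S ⇒ S one ⇒ S one one ⇒ S one one one ⇒ S one one one one ⇒ S one one one one one ⇒ the one one one one one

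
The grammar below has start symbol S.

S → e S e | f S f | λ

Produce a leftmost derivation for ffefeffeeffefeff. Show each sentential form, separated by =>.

S => fSf => ffSff => ffeSeff => ffefSfeff => ffefeSefeff => ffefefSfefeff => ffefeffSffefeff => ffefeffeSeffefeff => ffefeffeeffefeff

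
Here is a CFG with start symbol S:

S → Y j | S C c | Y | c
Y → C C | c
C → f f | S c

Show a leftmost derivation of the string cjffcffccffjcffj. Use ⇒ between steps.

S ⇒ Yj ⇒ CCj ⇒ ScCj ⇒ YjcCj ⇒ CCjcCj ⇒ ScCjcCj ⇒ SCccCjcCj ⇒ SCcCccCjcCj ⇒ YjCcCccCjcCj ⇒ cjCcCccCjcCj ⇒ cjffcCccCjcCj ⇒ cjffcffccCjcCj ⇒ cjffcffccffjcCj ⇒ cjffcffccffjcffj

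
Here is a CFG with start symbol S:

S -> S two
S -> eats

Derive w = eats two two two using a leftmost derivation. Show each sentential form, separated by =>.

S => S two   [S -> S two]
S two => S two two   [S -> S two]
S two two => S two two two   [S -> S two]
S two two two => eats two two two   [S -> eats]

S => S two => S two two => S two two two => eats two two two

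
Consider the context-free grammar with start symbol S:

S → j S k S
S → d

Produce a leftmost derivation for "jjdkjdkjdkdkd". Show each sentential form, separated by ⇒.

S ⇒ jSkS   [S → j S k S]
jSkS ⇒ jjSkSkS   [S → j S k S]
jjSkSkS ⇒ jjdkSkS   [S → d]
jjdkSkS ⇒ jjdkjSkSkS   [S → j S k S]
jjdkjSkSkS ⇒ jjdkjdkSkS   [S → d]
jjdkjdkSkS ⇒ jjdkjdkjSkSkS   [S → j S k S]
jjdkjdkjSkSkS ⇒ jjdkjdkjdkSkS   [S → d]
jjdkjdkjdkSkS ⇒ jjdkjdkjdkdkS   [S → d]
jjdkjdkjdkdkS ⇒ jjdkjdkjdkdkd   [S → d]

S⇒jSkS⇒jjSkSkS⇒jjdkSkS⇒jjdkjSkSkS⇒jjdkjdkSkS⇒jjdkjdkjSkSkS⇒jjdkjdkjdkSkS⇒jjdkjdkjdkdkS⇒jjdkjdkjdkdkd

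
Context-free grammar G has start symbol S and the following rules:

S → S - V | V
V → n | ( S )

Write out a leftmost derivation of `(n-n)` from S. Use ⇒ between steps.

S ⇒ V ⇒ (S) ⇒ (S-V) ⇒ (V-V) ⇒ (n-V) ⇒ (n-n)

S ⇒ V   [S → V]
V ⇒ (S)   [V → ( S )]
(S) ⇒ (S-V)   [S → S - V]
(S-V) ⇒ (V-V)   [S → V]
(V-V) ⇒ (n-V)   [V → n]
(n-V) ⇒ (n-n)   [V → n]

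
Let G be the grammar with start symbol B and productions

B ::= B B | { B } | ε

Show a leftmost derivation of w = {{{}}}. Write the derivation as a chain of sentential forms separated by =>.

B => BB => BBB => BBBB => {B}BBB => {{B}}BBB => {{{B}}}BBB => {{{}}}BBB => {{{}}}BB => {{{}}}B => {{{}}}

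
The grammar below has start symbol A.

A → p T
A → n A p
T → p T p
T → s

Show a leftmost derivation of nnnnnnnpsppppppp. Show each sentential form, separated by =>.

A => nAp   [A → n A p]
nAp => nnApp   [A → n A p]
nnApp => nnnAppp   [A → n A p]
nnnAppp => nnnnApppp   [A → n A p]
nnnnApppp => nnnnnAppppp   [A → n A p]
nnnnnAppppp => nnnnnnApppppp   [A → n A p]
nnnnnnApppppp => nnnnnnnAppppppp   [A → n A p]
nnnnnnnAppppppp => nnnnnnnpTppppppp   [A → p T]
nnnnnnnpTppppppp => nnnnnnnpsppppppp   [T → s]

A=>nAp=>nnApp=>nnnAppp=>nnnnApppp=>nnnnnAppppp=>nnnnnnApppppp=>nnnnnnnAppppppp=>nnnnnnnpTppppppp=>nnnnnnnpsppppppp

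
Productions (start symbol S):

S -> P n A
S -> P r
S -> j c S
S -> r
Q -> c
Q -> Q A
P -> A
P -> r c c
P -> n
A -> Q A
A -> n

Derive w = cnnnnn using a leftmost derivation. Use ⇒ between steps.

S ⇒ PnA   [S -> P n A]
PnA ⇒ AnA   [P -> A]
AnA ⇒ QAnA   [A -> Q A]
QAnA ⇒ QAAnA   [Q -> Q A]
QAAnA ⇒ QAAAnA   [Q -> Q A]
QAAAnA ⇒ cAAAnA   [Q -> c]
cAAAnA ⇒ cnAAnA   [A -> n]
cnAAnA ⇒ cnnAnA   [A -> n]
cnnAnA ⇒ cnnnnA   [A -> n]
cnnnnA ⇒ cnnnnn   [A -> n]

S ⇒ PnA ⇒ AnA ⇒ QAnA ⇒ QAAnA ⇒ QAAAnA ⇒ cAAAnA ⇒ cnAAnA ⇒ cnnAnA ⇒ cnnnnA ⇒ cnnnnn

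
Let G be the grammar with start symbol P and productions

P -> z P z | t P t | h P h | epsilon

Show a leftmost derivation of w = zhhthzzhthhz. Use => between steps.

P => zPz => zhPhz => zhhPhhz => zhhtPthhz => zhhthPhthhz => zhhthzPzhthhz => zhhthzzhthhz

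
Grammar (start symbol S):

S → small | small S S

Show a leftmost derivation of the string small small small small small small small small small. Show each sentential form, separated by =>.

S => small S S   [S → small S S]
small S S => small small S S S   [S → small S S]
small small S S S => small small small S S S S   [S → small S S]
small small small S S S S => small small small small S S S S S   [S → small S S]
small small small small S S S S S => small small small small small S S S S   [S → small]
small small small small small S S S S => small small small small small small S S S   [S → small]
small small small small small small S S S => small small small small small small small S S   [S → small]
small small small small small small small S S => small small small small small small small small S   [S → small]
small small small small small small small small S => small small small small small small small small small   [S → small]

S => small S S => small small S S S => small small small S S S S => small small small small S S S S S => small small small small small S S S S => small small small small small small S S S => small small small small small small small S S => small small small small small small small small S => small small small small small small small small small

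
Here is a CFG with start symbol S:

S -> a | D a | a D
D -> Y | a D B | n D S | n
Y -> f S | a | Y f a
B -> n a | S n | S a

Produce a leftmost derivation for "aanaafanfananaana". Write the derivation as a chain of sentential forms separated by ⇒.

S ⇒ aD   [S -> a D]
aD ⇒ aaDB   [D -> a D B]
aaDB ⇒ aanDSB   [D -> n D S]
aanDSB ⇒ aanaDBSB   [D -> a D B]
aanaDBSB ⇒ aanaaDBBSB   [D -> a D B]
aanaaDBBSB ⇒ aanaaYBBSB   [D -> Y]
aanaaYBBSB ⇒ aanaaYfaBBSB   [Y -> Y f a]
aanaaYfaBBSB ⇒ aanaafSfaBBSB   [Y -> f S]
aanaafSfaBBSB ⇒ aanaafaDfaBBSB   [S -> a D]
aanaafaDfaBBSB ⇒ aanaafanfaBBSB   [D -> n]
aanaafanfaBBSB ⇒ aanaafanfanaBSB   [B -> n a]
aanaafanfanaBSB ⇒ aanaafanfananaSB   [B -> n a]
aanaafanfananaSB ⇒ aanaafanfananaaB   [S -> a]
aanaafanfananaaB ⇒ aanaafanfananaana   [B -> n a]

S ⇒ aD ⇒ aaDB ⇒ aanDSB ⇒ aanaDBSB ⇒ aanaaDBBSB ⇒ aanaaYBBSB ⇒ aanaaYfaBBSB ⇒ aanaafSfaBBSB ⇒ aanaafaDfaBBSB ⇒ aanaafanfaBBSB ⇒ aanaafanfanaBSB ⇒ aanaafanfananaSB ⇒ aanaafanfananaaB ⇒ aanaafanfananaana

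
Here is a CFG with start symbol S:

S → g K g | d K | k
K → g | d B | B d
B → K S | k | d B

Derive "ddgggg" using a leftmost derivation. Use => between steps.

S => dK   [S → d K]
dK => ddB   [K → d B]
ddB => ddKS   [B → K S]
ddKS => ddgS   [K → g]
ddgS => ddggKg   [S → g K g]
ddggKg => ddgggg   [K → g]

S=>dK=>ddB=>ddKS=>ddgS=>ddggKg=>ddgggg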